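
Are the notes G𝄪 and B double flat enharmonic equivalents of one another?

Yes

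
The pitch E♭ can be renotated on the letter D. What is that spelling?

Plain D sits 1 semitone below Eb, so on the letter D the same pitch needs a sharp: D#.

D#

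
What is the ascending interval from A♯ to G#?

The letter names run A→G, a span of 6 letter steps, so the interval is some kind of seventh.
A# to G# is 10 semitones. A major seventh is 11, so 10 makes it minor.

minor seventh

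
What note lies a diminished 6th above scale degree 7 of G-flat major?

Dbb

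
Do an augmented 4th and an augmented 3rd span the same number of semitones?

No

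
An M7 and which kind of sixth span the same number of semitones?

doubly augmented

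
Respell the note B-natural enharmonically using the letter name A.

A##

B is pitch class 11. The letter A alone is pitch class 9.
To reach pitch class 11 from A requires an offset of +2 semitones, i.e. double sharp: A##.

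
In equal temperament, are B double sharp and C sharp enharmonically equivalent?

B## = pitch class 1 and C# = pitch class 1 — the same pitch class, so they are enharmonic equivalents.

Yes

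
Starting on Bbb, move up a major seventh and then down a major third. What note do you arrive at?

A major seventh up from Bbb is Ab (letter A, 11 semitones up).
A major third down from Ab is Fb (letter F, 4 semitones down).

Fb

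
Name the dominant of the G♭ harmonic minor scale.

Db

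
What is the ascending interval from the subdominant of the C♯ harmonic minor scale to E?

The subdominant of C# harmonic minor is F#.
F# up to E: letters F→E make it a seventh; 10 semitones makes it minor.

minor seventh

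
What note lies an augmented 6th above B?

G##

B up a major sixth is G#, so the target letter is G.
From B, an augmented sixth is 10 semitones up: G##.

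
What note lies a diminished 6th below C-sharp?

E##

C down a major sixth is Eb, so the target letter is E.
From C#, a diminished sixth is 7 semitones down: E##.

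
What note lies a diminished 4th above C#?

F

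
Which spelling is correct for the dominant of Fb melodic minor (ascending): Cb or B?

Cb

Each scale degree takes a distinct letter name. Degree 5 of a scale on F must use the letter C.
Cb and B are enharmonically the same pitch, but only Cb uses the letter C, so it is the correct spelling here.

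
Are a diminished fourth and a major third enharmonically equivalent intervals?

Yes

A diminished fourth spans 4 semitones; a major third spans 4.
They are enharmonically equivalent.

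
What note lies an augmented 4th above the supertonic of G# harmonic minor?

D##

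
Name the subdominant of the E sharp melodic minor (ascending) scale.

The E# melodic minor (ascending) scale runs E# F## G# A# B# C## D##.
Degree 4 is A#.

A#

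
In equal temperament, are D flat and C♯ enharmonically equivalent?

Db is pitch class 1; C# is pitch class 1.
All spellings map to pitch class 1, so they are enharmonically equivalent.

Yes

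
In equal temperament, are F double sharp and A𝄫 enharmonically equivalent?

Yes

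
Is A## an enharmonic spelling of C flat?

A## is pitch class 11; Cb is pitch class 11.
All spellings map to pitch class 11, so they are enharmonically equivalent.

Yes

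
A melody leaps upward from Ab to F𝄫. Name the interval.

The letter names run A→F, a span of 5 letter steps, so the interval is some kind of sixth.
Ab to Fbb is 7 semitones. A major sixth is 9, so 7 makes it diminished.

diminished sixth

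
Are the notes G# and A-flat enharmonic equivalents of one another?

Yes

G# = pitch class 8 and Ab = pitch class 8 — the same pitch class, so they are enharmonic equivalents.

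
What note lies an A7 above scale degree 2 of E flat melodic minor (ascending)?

Scale degree 2 of Eb melodic minor (ascending) is F.
An augmented seventh (12 semitones) above F lands on the letter E, giving E#.

E#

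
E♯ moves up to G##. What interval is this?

The letter names run E→G, a span of 2 letter steps, so the interval is some kind of third.
E# to G## is 4 semitones. A major third is 4, so 4 makes it major.

major third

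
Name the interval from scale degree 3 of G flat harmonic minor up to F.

Scale degree 3 of Gb harmonic minor is Bbb.
Bbb up to F: letters B→F make it a fifth; 8 semitones makes it augmented.

augmented fifth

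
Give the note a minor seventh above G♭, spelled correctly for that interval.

Fb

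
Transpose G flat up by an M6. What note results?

Eb

G up a major sixth is E, so the target letter is E.
From Gb, a major sixth is 9 semitones up: Eb.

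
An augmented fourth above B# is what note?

E##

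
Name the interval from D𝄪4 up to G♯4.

diminished fourth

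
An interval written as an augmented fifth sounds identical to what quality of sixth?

minor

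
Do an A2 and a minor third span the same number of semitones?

Yes

An augmented second spans 3 semitones; a minor third spans 3.
They are enharmonically equivalent.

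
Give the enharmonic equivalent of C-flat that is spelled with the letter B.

B

Cb is pitch class 11. The letter B alone is pitch class 11.
Pitch class 11 on B needs no accidental: B.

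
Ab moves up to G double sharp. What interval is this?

The letter names run A→G, a span of 6 letter steps, so the interval is some kind of seventh.
Ab to G## is 13 semitones. A major seventh is 11, so 13 makes it doubly augmented.

doubly augmented seventh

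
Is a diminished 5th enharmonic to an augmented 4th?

Yes

A diminished fifth spans 6 semitones; an augmented fourth spans 6.
They are enharmonically equivalent.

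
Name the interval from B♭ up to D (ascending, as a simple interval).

major third

The letter names run B→D, a span of 2 letter steps, so the interval is some kind of third.
Bb to D is 4 semitones. A major third is 4, so 4 makes it major.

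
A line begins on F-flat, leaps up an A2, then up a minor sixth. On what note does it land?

Eb

An augmented second up from Fb is G (letter G, 3 semitones up).
A minor sixth up from G is Eb (letter E, 8 semitones up).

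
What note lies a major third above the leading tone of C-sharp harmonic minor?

D##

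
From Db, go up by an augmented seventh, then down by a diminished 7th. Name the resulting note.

D##

An augmented seventh up from Db is C# (letter C, 12 semitones up).
A diminished seventh down from C# is D## (letter D, 9 semitones down).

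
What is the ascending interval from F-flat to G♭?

major second

The letter names run F→G, a span of 1 letter step, so the interval is some kind of second.
Fb to Gb is 2 semitones. A major second is 2, so 2 makes it major.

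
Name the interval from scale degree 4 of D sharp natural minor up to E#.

Scale degree 4 of D# natural minor is G#.
G# up to E#: letters G→E make it a sixth; 9 semitones makes it major.

major sixth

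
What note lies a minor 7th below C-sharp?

D#

C down a major seventh is Db, so the target letter is D.
From C#, a minor seventh is 10 semitones down: D#.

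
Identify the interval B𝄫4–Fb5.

Counting letters B–C–D–E–F gives a fifth.
Bbb→Fb = 7 semitones, exactly the perfect fifth.

perfect fifth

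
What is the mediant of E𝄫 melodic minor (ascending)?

Degree 3 takes the letter 2 steps above E, which is G.
In melodic minor (ascending), degree 3 sits 3 semitones above the tonic. Ebb + 3 semitones is pitch class 5, spelled on G as Gbb.

Gbb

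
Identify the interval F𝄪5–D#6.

minor sixth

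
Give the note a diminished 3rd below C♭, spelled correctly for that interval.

C down a major third is Ab, so the target letter is A.
From Cb, a diminished third is 2 semitones down: A.

A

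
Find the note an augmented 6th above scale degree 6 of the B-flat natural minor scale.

E

Scale degree 6 of Bb natural minor is Gb.
An augmented sixth (10 semitones) above Gb lands on the letter E, giving E.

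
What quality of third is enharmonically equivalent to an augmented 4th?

An augmented fourth spans 6 semitones.
A third spanning 6 semitones is doubly augmented (the major third is 4).

doubly augmented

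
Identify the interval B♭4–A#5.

augmented seventh

Counting letters B–C–D–E–F–G–A gives a seventh.
Bb→A# = 12 semitones, 1 wider than the major seventh (11), so augmented.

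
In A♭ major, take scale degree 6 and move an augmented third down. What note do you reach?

Scale degree 6 of Ab major is F.
An augmented third (5 semitones) below F lands on the letter D, giving Dbb.

Dbb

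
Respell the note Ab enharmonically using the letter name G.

G#

Plain G sits 1 semitone below Ab, so on the letter G the same pitch needs a sharp: G#.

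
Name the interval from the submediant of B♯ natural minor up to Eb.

The submediant of B# natural minor is G#.
G# up to Eb: letters G→E make it a sixth; 7 semitones makes it diminished.

diminished sixth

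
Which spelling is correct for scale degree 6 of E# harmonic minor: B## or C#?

Each scale degree takes a distinct letter name. Degree 6 of a scale on E must use the letter C.
C# and B## are enharmonically the same pitch, but only C# uses the letter C, so it is the correct spelling here.

C#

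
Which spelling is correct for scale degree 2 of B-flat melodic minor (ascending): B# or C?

Each scale degree takes a distinct letter name. Degree 2 of a scale on B must use the letter C.
C and B# are enharmonically the same pitch, but only C uses the letter C, so it is the correct spelling here.

C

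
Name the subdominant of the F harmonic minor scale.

Bb

The F harmonic minor scale runs F G Ab Bb C Db E.
Degree 4 is Bb.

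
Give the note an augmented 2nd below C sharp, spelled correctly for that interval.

Bb

C down a major second is Bb, so the target letter is B.
From C#, an augmented second is 3 semitones down: Bb.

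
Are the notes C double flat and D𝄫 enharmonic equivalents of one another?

No

Cbb is pitch class 10; Dbb is pitch class 0.
The pitch classes differ (10 vs. 0), so they are not enharmonic equivalents.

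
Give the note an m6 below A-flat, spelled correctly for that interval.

A sixth below A lands on the letter C.
A minor sixth spans 8 semitones, so Ab moves to pitch class 0. On the letter C that is C.

C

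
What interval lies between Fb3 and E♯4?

doubly augmented seventh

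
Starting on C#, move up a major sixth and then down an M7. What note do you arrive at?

A major sixth up from C# is A# (letter A, 9 semitones up).
A major seventh down from A# is B (letter B, 11 semitones down).

B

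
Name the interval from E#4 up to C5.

diminished sixth

Counting letters E–F–G–A–B–C gives a sixth.
E#→C = 7 semitones, 2 narrower than the major sixth (9), so diminished.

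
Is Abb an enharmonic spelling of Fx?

Abb is pitch class 7; F## is pitch class 7.
All spellings map to pitch class 7, so they are enharmonically equivalent.

Yes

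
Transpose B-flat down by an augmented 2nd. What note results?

B down a major second is A, so the target letter is A.
From Bb, an augmented second is 3 semitones down: Abb.

Abb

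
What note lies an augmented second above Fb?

F up a major second is G, so the target letter is G.
From Fb, an augmented second is 3 semitones up: G.

G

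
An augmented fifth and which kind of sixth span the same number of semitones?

An augmented fifth spans 8 semitones.
A sixth spanning 8 semitones is minor (the major sixth is 9).

minor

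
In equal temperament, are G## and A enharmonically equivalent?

Yes

G## = pitch class 9 and A = pitch class 9 — the same pitch class, so they are enharmonic equivalents.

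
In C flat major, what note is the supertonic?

The Cb major scale runs Cb Db Eb Fb Gb Ab Bb.
Degree 2 is Db.

Db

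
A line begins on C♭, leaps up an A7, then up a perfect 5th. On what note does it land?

An augmented seventh up from Cb is B (letter B, 12 semitones up).
A perfect fifth up from B is F# (letter F, 7 semitones up).

F#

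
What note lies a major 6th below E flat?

Gb

E down a major sixth is G, so the target letter is G.
From Eb, a major sixth is 9 semitones down: Gb.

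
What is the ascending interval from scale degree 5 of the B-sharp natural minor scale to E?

diminished seventh

Scale degree 5 of B# natural minor is F##.
F## up to E: letters F→E make it a seventh; 9 semitones makes it diminished.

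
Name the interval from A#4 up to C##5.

major third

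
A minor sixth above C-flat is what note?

C up a major sixth is A, so the target letter is A.
From Cb, a minor sixth is 8 semitones up: Abb.

Abb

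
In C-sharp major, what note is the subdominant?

F#

Degree 4 takes the letter 3 steps above C, which is F.
In major, degree 4 sits 5 semitones above the tonic. C# + 5 semitones is pitch class 6, spelled on F as F#.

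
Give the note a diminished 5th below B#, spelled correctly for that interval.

E##

B down a perfect fifth is E, so the target letter is E.
From B#, a diminished fifth is 6 semitones down: E##.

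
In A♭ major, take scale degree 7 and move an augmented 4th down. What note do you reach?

Db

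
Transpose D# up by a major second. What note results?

D up a major second is E, so the target letter is E.
From D#, a major second is 2 semitones up: E#.

E#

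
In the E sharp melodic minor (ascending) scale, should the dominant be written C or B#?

Each scale degree takes a distinct letter name. Degree 5 of a scale on E must use the letter B.
B# and C are enharmonically the same pitch, but only B# uses the letter B, so it is the correct spelling here.

B#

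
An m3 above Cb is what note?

Ebb

A third above C lands on the letter E.
A minor third spans 3 semitones, so Cb moves to pitch class 2. On the letter E that is Ebb.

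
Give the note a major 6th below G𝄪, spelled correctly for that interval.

A sixth below G lands on the letter B.
A major sixth spans 9 semitones, so G## moves to pitch class 0. On the letter B that is B#.

B#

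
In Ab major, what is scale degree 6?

F

Degree 6 takes the letter 5 steps above A, which is F.
In major, degree 6 sits 9 semitones above the tonic. Ab + 9 semitones is pitch class 5, spelled on F as F.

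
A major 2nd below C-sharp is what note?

A second below C lands on the letter B.
A major second spans 2 semitones, so C# moves to pitch class 11. On the letter B that is B.

B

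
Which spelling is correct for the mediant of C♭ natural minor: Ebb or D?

Each scale degree takes a distinct letter name. Degree 3 of a scale on C must use the letter E.
Ebb and D are enharmonically the same pitch, but only Ebb uses the letter E, so it is the correct spelling here.

Ebb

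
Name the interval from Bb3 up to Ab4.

minor seventh

Counting letters B–C–D–E–F–G–A gives a seventh.
Bb→Ab = 10 semitones, 1 narrower than the major seventh (11), so minor.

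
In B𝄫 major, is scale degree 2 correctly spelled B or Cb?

Cb

Each scale degree takes a distinct letter name. Degree 2 of a scale on B must use the letter C.
Cb and B are enharmonically the same pitch, but only Cb uses the letter C, so it is the correct spelling here.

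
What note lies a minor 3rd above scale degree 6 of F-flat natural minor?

Fbb

Scale degree 6 of Fb natural minor is Dbb.
A minor third (3 semitones) above Dbb lands on the letter F, giving Fbb.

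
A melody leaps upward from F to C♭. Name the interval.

diminished fifth

Counting letters F–G–A–B–C gives a fifth.
F→Cb = 6 semitones, 1 narrower than the perfect fifth (7), so diminished.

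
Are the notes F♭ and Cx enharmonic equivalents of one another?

No

Two spellings are enharmonically equivalent only if they share a pitch class.
Here Fb → 4, C## → 2; 2 ≠ 4, so they are not.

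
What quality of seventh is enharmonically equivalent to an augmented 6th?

An augmented sixth spans 10 semitones.
A seventh spanning 10 semitones is minor (the major seventh is 11).

minor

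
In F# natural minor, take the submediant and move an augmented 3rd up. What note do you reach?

F##

The submediant of F# natural minor is D.
An augmented third (5 semitones) above D lands on the letter F, giving F##.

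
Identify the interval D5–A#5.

Counting letters D–E–F–G–A gives a fifth.
D→A# = 8 semitones, 1 wider than the perfect fifth (7), so augmented.

augmented fifth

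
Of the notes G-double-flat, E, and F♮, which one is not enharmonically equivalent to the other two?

E

In 12-tone equal temperament, enharmonic equivalents share a pitch class. Gbb is pitch class 5; E is pitch class 4; F is pitch class 5.
Gbb and F share pitch class 5, while E is pitch class 4.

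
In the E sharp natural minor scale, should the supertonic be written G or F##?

F##

Each scale degree takes a distinct letter name. Degree 2 of a scale on E must use the letter F.
F## and G are enharmonically the same pitch, but only F## uses the letter F, so it is the correct spelling here.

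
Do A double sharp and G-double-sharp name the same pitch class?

No

Two spellings are enharmonically equivalent only if they share a pitch class.
Here A## → 11, G## → 9; 9 ≠ 11, so they are not.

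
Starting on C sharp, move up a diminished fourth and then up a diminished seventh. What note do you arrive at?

Ebb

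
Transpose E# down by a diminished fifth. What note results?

A##

E down a perfect fifth is A, so the target letter is A.
From E#, a diminished fifth is 6 semitones down: A##.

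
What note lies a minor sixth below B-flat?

D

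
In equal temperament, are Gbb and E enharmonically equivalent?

No

Gbb is pitch class 5; E is pitch class 4.
The pitch classes differ (5 vs. 4), so they are not enharmonic equivalents.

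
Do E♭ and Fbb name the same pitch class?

Eb is pitch class 3; Fbb is pitch class 3.
All spellings map to pitch class 3, so they are enharmonically equivalent.

Yes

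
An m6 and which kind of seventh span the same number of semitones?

A minor sixth spans 8 semitones.
A seventh spanning 8 semitones is doubly diminished (the major seventh is 11).

doubly diminished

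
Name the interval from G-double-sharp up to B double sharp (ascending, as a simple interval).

The letter names run G→B, a span of 2 letter steps, so the interval is some kind of third.
G## to B## is 4 semitones. A major third is 4, so 4 makes it major.

major third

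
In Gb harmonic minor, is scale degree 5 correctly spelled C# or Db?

Each scale degree takes a distinct letter name. Degree 5 of a scale on G must use the letter D.
Db and C# are enharmonically the same pitch, but only Db uses the letter D, so it is the correct spelling here.

Db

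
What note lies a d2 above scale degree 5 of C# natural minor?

Ab

Scale degree 5 of C# natural minor is G#.
A diminished second (0 semitones) above G# lands on the letter A, giving Ab.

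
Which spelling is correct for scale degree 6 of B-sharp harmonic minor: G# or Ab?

G#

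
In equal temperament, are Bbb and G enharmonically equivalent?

No

Bbb is pitch class 9; G is pitch class 7.
The pitch classes differ (9 vs. 7), so they are not enharmonic equivalents.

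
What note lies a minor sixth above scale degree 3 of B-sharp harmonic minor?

B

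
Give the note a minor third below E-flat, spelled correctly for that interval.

E down a major third is C, so the target letter is C.
From Eb, a minor third is 3 semitones down: C.

C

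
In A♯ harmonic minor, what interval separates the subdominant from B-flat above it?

diminished sixth

The subdominant of A# harmonic minor is D#.
D# up to Bb: letters D→B make it a sixth; 7 semitones makes it diminished.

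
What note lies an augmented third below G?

G down a major third is Eb, so the target letter is E.
From G, an augmented third is 5 semitones down: Ebb.

Ebb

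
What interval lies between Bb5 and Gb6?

Counting letters B–C–D–E–F–G gives a sixth.
Bb→Gb = 8 semitones, 1 narrower than the major sixth (9), so minor.

minor sixth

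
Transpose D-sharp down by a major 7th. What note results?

A seventh below D lands on the letter E.
A major seventh spans 11 semitones, so D# moves to pitch class 4. On the letter E that is E.

E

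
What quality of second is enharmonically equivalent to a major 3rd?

doubly augmented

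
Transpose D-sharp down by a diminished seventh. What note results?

E##

A seventh below D lands on the letter E.
A diminished seventh spans 9 semitones, so D# moves to pitch class 6. On the letter E that is E##.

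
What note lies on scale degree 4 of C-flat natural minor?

Fb

Degree 4 takes the letter 3 steps above C, which is F.
In natural minor, degree 4 sits 5 semitones above the tonic. Cb + 5 semitones is pitch class 4, spelled on F as Fb.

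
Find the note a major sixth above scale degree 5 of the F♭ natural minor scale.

Scale degree 5 of Fb natural minor is Cb.
A major sixth (9 semitones) above Cb lands on the letter A, giving Ab.

Ab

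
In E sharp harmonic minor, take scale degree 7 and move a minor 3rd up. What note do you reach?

Scale degree 7 of E# harmonic minor is D##.
A minor third (3 semitones) above D## lands on the letter F, giving F##.

F##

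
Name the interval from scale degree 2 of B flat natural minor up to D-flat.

Scale degree 2 of Bb natural minor is C.
C up to Db: letters C→D make it a second; 1 semitone makes it minor.

minor second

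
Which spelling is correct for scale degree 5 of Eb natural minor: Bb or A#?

Bb

Each scale degree takes a distinct letter name. Degree 5 of a scale on E must use the letter B.
Bb and A# are enharmonically the same pitch, but only Bb uses the letter B, so it is the correct spelling here.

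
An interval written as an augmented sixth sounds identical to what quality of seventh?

minor

An augmented sixth spans 10 semitones.
A seventh spanning 10 semitones is minor (the major seventh is 11).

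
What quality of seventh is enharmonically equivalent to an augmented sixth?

An augmented sixth spans 10 semitones.
A seventh spanning 10 semitones is minor (the major seventh is 11).

minor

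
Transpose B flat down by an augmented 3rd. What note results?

Gbb

B down a major third is G, so the target letter is G.
From Bb, an augmented third is 5 semitones down: Gbb.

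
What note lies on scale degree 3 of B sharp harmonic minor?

The B# harmonic minor scale runs B# C## D# E# F## G# A##.
Degree 3 is D#.

D#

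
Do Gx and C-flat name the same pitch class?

Two spellings are enharmonically equivalent only if they share a pitch class.
Here G## → 9, Cb → 11; 9 ≠ 11, so they are not.

No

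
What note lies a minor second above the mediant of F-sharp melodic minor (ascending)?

The mediant of F# melodic minor (ascending) is A.
A minor second (1 semitone) above A lands on the letter B, giving Bb.

Bb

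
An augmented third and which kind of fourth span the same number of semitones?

An augmented third spans 5 semitones.
A fourth spanning 5 semitones is perfect (the perfect fourth is 5).

perfect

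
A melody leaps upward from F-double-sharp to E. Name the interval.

The letter names run F→E, a span of 6 letter steps, so the interval is some kind of seventh.
F## to E is 9 semitones. A major seventh is 11, so 9 makes it diminished.

diminished seventh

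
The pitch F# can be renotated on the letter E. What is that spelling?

E##

F# is pitch class 6. The letter E alone is pitch class 4.
To reach pitch class 6 from E requires an offset of +2 semitones, i.e. double sharp: E##.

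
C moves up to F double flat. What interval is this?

Counting letters C–D–E–F gives a fourth.
C→Fbb = 3 semitones, 2 narrower than the perfect fourth (5), so doubly diminished.

doubly diminished fourth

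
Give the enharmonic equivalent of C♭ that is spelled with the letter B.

B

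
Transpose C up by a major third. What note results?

C up a major third is E, so the target letter is E.
From C, a major third is 4 semitones up: E.

E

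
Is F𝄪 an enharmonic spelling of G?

F## = pitch class 7 and G = pitch class 7 — the same pitch class, so they are enharmonic equivalents.

Yes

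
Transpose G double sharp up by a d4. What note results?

C#

G up a perfect fourth is C, so the target letter is C.
From G##, a diminished fourth is 4 semitones up: C#.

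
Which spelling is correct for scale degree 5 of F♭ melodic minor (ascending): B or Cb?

Cb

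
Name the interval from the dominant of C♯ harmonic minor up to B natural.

The dominant of C# harmonic minor is G#.
G# up to B: letters G→B make it a third; 3 semitones makes it minor.

minor third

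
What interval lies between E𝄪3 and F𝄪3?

minor second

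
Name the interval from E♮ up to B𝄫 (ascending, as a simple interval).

doubly diminished fifth

Counting letters E–F–G–A–B gives a fifth.
E→Bbb = 5 semitones, 2 narrower than the perfect fifth (7), so doubly diminished.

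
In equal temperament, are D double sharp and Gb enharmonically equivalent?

No

Two spellings are enharmonically equivalent only if they share a pitch class.
Here D## → 4, Gb → 6; 4 ≠ 6, so they are not.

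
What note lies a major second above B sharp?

B up a major second is C#, so the target letter is C.
From B#, a major second is 2 semitones up: C##.

C##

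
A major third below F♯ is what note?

D

A third below F lands on the letter D.
A major third spans 4 semitones, so F# moves to pitch class 2. On the letter D that is D.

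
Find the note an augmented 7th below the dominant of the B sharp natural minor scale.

The dominant of B# natural minor is F##.
An augmented seventh (12 semitones) below F## lands on the letter G, giving G.

G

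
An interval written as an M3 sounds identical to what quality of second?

A major third spans 4 semitones.
A second spanning 4 semitones is doubly augmented (the major second is 2).

doubly augmented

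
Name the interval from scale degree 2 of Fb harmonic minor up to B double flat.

minor third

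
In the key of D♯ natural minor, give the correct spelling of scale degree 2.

E#

The D# natural minor scale runs D# E# F# G# A# B C#.
Degree 2 is E#.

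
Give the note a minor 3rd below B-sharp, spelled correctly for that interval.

B down a major third is G, so the target letter is G.
From B#, a minor third is 3 semitones down: G##.

G##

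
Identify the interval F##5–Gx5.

Counting letters F–G gives a second.
F##→G## = 2 semitones, exactly the major second.

major second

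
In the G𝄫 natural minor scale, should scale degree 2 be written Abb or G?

Abb

Each scale degree takes a distinct letter name. Degree 2 of a scale on G must use the letter A.
Abb and G are enharmonically the same pitch, but only Abb uses the letter A, so it is the correct spelling here.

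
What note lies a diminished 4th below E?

B#

E down a perfect fourth is B, so the target letter is B.
From E, a diminished fourth is 4 semitones down: B#.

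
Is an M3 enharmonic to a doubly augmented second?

A major third spans 4 semitones; a doubly augmented second spans 4.
They are enharmonically equivalent.

Yes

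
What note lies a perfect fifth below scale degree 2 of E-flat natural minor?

Scale degree 2 of Eb natural minor is F.
A perfect fifth (7 semitones) below F lands on the letter B, giving Bb.

Bb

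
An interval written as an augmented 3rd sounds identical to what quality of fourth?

An augmented third spans 5 semitones.
A fourth spanning 5 semitones is perfect (the perfect fourth is 5).

perfect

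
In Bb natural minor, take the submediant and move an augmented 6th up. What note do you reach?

E

The submediant of Bb natural minor is Gb.
An augmented sixth (10 semitones) above Gb lands on the letter E, giving E.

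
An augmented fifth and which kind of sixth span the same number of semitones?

An augmented fifth spans 8 semitones.
A sixth spanning 8 semitones is minor (the major sixth is 9).

minor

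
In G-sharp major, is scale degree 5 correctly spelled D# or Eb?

Each scale degree takes a distinct letter name. Degree 5 of a scale on G must use the letter D.
D# and Eb are enharmonically the same pitch, but only D# uses the letter D, so it is the correct spelling here.

D#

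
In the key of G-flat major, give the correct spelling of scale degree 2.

Degree 2 takes the letter 1 step above G, which is A.
In major, degree 2 sits 2 semitones above the tonic. Gb + 2 semitones is pitch class 8, spelled on A as Ab.

Ab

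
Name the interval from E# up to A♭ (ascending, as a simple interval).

Counting letters E–F–G–A gives a fourth.
E#→Ab = 3 semitones, 2 narrower than the perfect fourth (5), so doubly diminished.

doubly diminished fourth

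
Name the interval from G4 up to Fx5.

augmented seventh

Counting letters G–A–B–C–D–E–F gives a seventh.
G→F## = 12 semitones, 1 wider than the major seventh (11), so augmented.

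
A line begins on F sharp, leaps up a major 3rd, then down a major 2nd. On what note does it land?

A major third up from F# is A# (letter A, 4 semitones up).
A major second down from A# is G# (letter G, 2 semitones down).

G#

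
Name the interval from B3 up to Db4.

diminished third

Counting letters B–C–D gives a third.
B→Db = 2 semitones, 2 narrower than the major third (4), so diminished.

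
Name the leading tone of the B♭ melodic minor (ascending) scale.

Degree 7 takes the letter 6 steps above B, which is A.
In melodic minor (ascending), degree 7 sits 11 semitones above the tonic. Bb + 11 semitones is pitch class 9, spelled on A as A.

A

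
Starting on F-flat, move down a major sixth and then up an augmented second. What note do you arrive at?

A major sixth down from Fb is Abb (letter A, 9 semitones down).
An augmented second up from Abb is Bb (letter B, 3 semitones up).

Bb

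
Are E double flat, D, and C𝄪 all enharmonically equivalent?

Ebb = pitch class 2 and D = pitch class 2 and C## = pitch class 2 — the same pitch class, so they are enharmonic equivalents.

Yes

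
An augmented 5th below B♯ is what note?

E

B down a perfect fifth is E, so the target letter is E.
From B#, an augmented fifth is 8 semitones down: E.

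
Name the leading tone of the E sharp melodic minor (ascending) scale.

Degree 7 takes the letter 6 steps above E, which is D.
In melodic minor (ascending), degree 7 sits 11 semitones above the tonic. E# + 11 semitones is pitch class 4, spelled on D as D##.

D##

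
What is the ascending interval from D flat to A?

Counting letters D–E–F–G–A gives a fifth.
Db→A = 8 semitones, 1 wider than the perfect fifth (7), so augmented.

augmented fifth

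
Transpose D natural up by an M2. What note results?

A second above D lands on the letter E.
A major second spans 2 semitones, so D moves to pitch class 4. On the letter E that is E.

E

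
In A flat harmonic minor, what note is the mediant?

Degree 3 takes the letter 2 steps above A, which is C.
In harmonic minor, degree 3 sits 3 semitones above the tonic. Ab + 3 semitones is pitch class 11, spelled on C as Cb.

Cb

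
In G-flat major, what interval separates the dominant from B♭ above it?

The dominant of Gb major is Db.
Db up to Bb: letters D→B make it a sixth; 9 semitones makes it major.

major sixth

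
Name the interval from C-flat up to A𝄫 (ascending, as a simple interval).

minor sixth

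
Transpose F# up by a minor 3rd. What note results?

A

A third above F lands on the letter A.
A minor third spans 3 semitones, so F# moves to pitch class 9. On the letter A that is A.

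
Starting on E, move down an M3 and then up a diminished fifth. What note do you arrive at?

Gb

A major third down from E is C (letter C, 4 semitones down).
A diminished fifth up from C is Gb (letter G, 6 semitones up).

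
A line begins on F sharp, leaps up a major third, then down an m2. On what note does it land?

A major third up from F# is A# (letter A, 4 semitones up).
A minor second down from A# is G## (letter G, 1 semitone down).

G##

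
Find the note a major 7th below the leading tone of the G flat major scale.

Gb

The leading tone of Gb major is F.
A major seventh (11 semitones) below F lands on the letter G, giving Gb.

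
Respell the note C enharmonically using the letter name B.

B#

Plain B sits 1 semitone below C, so on the letter B the same pitch needs a sharp: B#.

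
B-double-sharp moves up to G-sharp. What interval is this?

Counting letters B–C–D–E–F–G gives a sixth.
B##→G# = 7 semitones, 2 narrower than the major sixth (9), so diminished.

diminished sixth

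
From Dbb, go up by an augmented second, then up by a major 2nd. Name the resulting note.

F

An augmented second up from Dbb is Eb (letter E, 3 semitones up).
A major second up from Eb is F (letter F, 2 semitones up).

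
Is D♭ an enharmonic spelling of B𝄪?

Yes

Db = pitch class 1 and B## = pitch class 1 — the same pitch class, so they are enharmonic equivalents.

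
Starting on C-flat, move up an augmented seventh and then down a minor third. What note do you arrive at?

An augmented seventh up from Cb is B (letter B, 12 semitones up).
A minor third down from B is G# (letter G, 3 semitones down).

G#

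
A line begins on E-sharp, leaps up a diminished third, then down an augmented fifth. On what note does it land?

A diminished third up from E# is G (letter G, 2 semitones up).
An augmented fifth down from G is Cb (letter C, 8 semitones down).

Cb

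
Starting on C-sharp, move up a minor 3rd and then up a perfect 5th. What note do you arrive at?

B

A minor third up from C# is E (letter E, 3 semitones up).
A perfect fifth up from E is B (letter B, 7 semitones up).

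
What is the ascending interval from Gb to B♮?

augmented third

Counting letters G–A–B gives a third.
Gb→B = 5 semitones, 1 wider than the major third (4), so augmented.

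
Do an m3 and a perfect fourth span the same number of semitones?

A minor third spans 3 semitones; a perfect fourth spans 5.
The spans differ, so they are not enharmonic equivalents.

No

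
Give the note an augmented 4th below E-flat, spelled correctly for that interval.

E down a perfect fourth is B, so the target letter is B.
From Eb, an augmented fourth is 6 semitones down: Bbb.

Bbb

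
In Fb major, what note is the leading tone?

Degree 7 takes the letter 6 steps above F, which is E.
In major, degree 7 sits 11 semitones above the tonic. Fb + 11 semitones is pitch class 3, spelled on E as Eb.

Eb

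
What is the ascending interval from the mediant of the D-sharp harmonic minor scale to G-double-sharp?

The mediant of D# harmonic minor is F#.
F# up to G##: letters F→G make it a second; 3 semitones makes it augmented.

augmented second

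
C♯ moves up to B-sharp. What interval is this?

Counting letters C–D–E–F–G–A–B gives a seventh.
C#→B# = 11 semitones, exactly the major seventh.

major seventh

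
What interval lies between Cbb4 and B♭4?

Counting letters C–D–E–F–G–A–B gives a seventh.
Cbb→Bb = 12 semitones, 1 wider than the major seventh (11), so augmented.

augmented seventh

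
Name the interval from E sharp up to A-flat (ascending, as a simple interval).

doubly diminished fourth

Counting letters E–F–G–A gives a fourth.
E#→Ab = 3 semitones, 2 narrower than the perfect fourth (5), so doubly diminished.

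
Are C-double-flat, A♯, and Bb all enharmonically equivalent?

Yes

Cbb is pitch class 10; A# is pitch class 10; Bb is pitch class 10.
All spellings map to pitch class 10, so they are enharmonically equivalent.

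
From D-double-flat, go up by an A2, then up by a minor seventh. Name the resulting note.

An augmented second up from Dbb is Eb (letter E, 3 semitones up).
A minor seventh up from Eb is Db (letter D, 10 semitones up).

Db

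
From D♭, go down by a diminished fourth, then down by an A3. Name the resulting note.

Fb

A diminished fourth down from Db is A (letter A, 4 semitones down).
An augmented third down from A is Fb (letter F, 5 semitones down).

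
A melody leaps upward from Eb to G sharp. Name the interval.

augmented third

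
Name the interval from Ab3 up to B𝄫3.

minor second

The letter names run A→B, a span of 1 letter step, so the interval is some kind of second.
Ab to Bbb is 1 semitone. A major second is 2, so 1 makes it minor.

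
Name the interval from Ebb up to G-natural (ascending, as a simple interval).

The letter names run E→G, a span of 2 letter steps, so the interval is some kind of third.
Ebb to G is 5 semitones. A major third is 4, so 5 makes it augmented.

augmented third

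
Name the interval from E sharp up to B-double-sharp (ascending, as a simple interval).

Counting letters E–F–G–A–B gives a fifth.
E#→B## = 8 semitones, 1 wider than the perfect fifth (7), so augmented.

augmented fifth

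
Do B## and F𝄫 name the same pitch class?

No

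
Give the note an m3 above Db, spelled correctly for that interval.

A third above D lands on the letter F.
A minor third spans 3 semitones, so Db moves to pitch class 4. On the letter F that is Fb.

Fb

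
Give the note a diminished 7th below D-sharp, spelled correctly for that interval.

D down a major seventh is Eb, so the target letter is E.
From D#, a diminished seventh is 9 semitones down: E##.

E##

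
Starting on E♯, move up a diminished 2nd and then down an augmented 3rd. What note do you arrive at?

Dbb

A diminished second up from E# is F (letter F, 0 semitones up).
An augmented third down from F is Dbb (letter D, 5 semitones down).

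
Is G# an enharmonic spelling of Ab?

G# is pitch class 8; Ab is pitch class 8.
All spellings map to pitch class 8, so they are enharmonically equivalent.

Yes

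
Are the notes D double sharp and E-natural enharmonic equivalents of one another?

Yes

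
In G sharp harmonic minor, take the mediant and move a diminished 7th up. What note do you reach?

Ab

The mediant of G# harmonic minor is B.
A diminished seventh (9 semitones) above B lands on the letter A, giving Ab.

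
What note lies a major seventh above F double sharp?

E##

A seventh above F lands on the letter E.
A major seventh spans 11 semitones, so F## moves to pitch class 6. On the letter E that is E##.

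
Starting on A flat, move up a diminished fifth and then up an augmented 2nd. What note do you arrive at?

A diminished fifth up from Ab is Ebb (letter E, 6 semitones up).
An augmented second up from Ebb is F (letter F, 3 semitones up).

F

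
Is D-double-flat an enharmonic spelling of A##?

Two spellings are enharmonically equivalent only if they share a pitch class.
Here Dbb → 0, A## → 11; 0 ≠ 11, so they are not.

No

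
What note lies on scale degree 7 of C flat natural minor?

Bbb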